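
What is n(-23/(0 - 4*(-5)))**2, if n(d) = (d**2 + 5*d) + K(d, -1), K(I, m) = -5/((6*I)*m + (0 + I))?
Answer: 2374905289/84640000 ≈ 28.059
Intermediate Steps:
K(I, m) = -5/(I + 6*I*m) (K(I, m) = -5/(6*I*m + I) = -5/(I + 6*I*m))
n(d) = 1/d + d**2 + 5*d (n(d) = (d**2 + 5*d) - 5/(d*(1 + 6*(-1))) = (d**2 + 5*d) - 5/(d*(1 - 6)) = (d**2 + 5*d) - 5/(d*(-5)) = (d**2 + 5*d) - 5*(-1/5)/d = (d**2 + 5*d) + 1/d = 1/d + d**2 + 5*d)
n(-23/(0 - 4*(-5)))**2 = ((1 + (-23/(0 - 4*(-5)))**2*(5 - 23/(0 - 4*(-5))))/((-23/(0 - 4*(-5)))))**2 = ((1 + (-23/(0 + 20))**2*(5 - 23/(0 + 20)))/((-23/(0 + 20))))**2 = ((1 + (-23/20)**2*(5 - 23/20))/((-23/20)))**2 = ((1 + (-23*1/20)**2*(5 - 23*1/20))/((-23*1/20)))**2 = ((1 + (-23/20)**2*(5 - 23/20))/(-23/20))**2 = (-20*(1 + (529/400)*(77/20))/23)**2 = (-20*(1 + 40733/8000)/23)**2 = (-20/23*48733/8000)**2 = (-48733/9200)**2 = 2374905289/84640000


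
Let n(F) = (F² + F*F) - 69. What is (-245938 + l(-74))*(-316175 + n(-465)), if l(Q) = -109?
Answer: -28592137682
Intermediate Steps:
n(F) = -69 + 2*F² (n(F) = (F² + F²) - 69 = 2*F² - 69 = -69 + 2*F²)
(-245938 + l(-74))*(-316175 + n(-465)) = (-245938 - 109)*(-316175 + (-69 + 2*(-465)²)) = -246047*(-316175 + (-69 + 2*216225)) = -246047*(-316175 + (-69 + 432450)) = -246047*(-316175 + 432381) = -246047*116206 = -28592137682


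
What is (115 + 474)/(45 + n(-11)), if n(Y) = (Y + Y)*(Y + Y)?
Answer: 589/529 ≈ 1.1134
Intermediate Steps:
n(Y) = 4*Y² (n(Y) = (2*Y)*(2*Y) = 4*Y²)
(115 + 474)/(45 + n(-11)) = (115 + 474)/(45 + 4*(-11)²) = 589/(45 + 4*121) = 589/(45 + 484) = 589/529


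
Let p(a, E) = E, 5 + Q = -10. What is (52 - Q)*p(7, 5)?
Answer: 335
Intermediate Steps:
Q = -15 (Q = -5 - 10 = -15)
(52 - Q)*p(7, 5) = (52 - 1*(-15))*5 = (52 + 15)*5 = 67*5 = 335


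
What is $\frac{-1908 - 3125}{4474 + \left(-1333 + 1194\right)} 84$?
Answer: $- \frac{140924}{1445} \approx -97.525$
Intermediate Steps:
$\frac{-1908 - 3125}{4474 + \left(-1333 + 1194\right)} 84 = - \frac{5033}{4474 - 139} \cdot 84 = - \frac{5033}{4335} \cdot 84 = \left(-5033\right) \frac{1}{4335} \cdot 84 = \left(- \frac{5033}{4335}\right) 84 = - \frac{140924}{1445}$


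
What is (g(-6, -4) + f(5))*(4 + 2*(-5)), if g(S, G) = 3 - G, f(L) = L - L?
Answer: -42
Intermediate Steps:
f(L) = 0
(g(-6, -4) + f(5))*(4 + 2*(-5)) = ((3 - 1*(-4)) + 0)*(4 + 2*(-5)) = ((3 + 4) + 0)*(4 - 10) = (7 + 0)*(-6) = 7*(-6) = -42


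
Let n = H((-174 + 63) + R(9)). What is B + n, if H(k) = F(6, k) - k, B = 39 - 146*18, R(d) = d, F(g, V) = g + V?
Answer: -2583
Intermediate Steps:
F(g, V) = V + g
B = -2589 (B = 39 - 2628 = -2589)
H(k) = 6 (H(k) = (k + 6) - k = (6 + k) - k = 6)
n = 6
B + n = -2589 + 6 = -2583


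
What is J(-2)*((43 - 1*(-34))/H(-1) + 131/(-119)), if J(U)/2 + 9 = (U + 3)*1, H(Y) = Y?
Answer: 148704/119 ≈ 1249.6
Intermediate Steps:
J(U) = -12 + 2*U (J(U) = -18 + 2*((U + 3)*1) = -18 + 2*((3 + U)*1) = -18 + 2*(3 + U) = -18 + (6 + 2*U) = -12 + 2*U)
J(-2)*((43 - 1*(-34))/H(-1) + 131/(-119)) = (-12 + 2*(-2))*((43 - 1*(-34))/(-1) + 131/(-119)) = (-12 - 4)*((43 + 34)*(-1) + 131*(-1/119)) = -16*(77*(-1) - 131/119) = -16*(-77 - 131/119) = -16*(-9294/119) = 148704/119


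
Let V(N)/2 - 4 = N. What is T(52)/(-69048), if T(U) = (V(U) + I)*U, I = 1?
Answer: -1469/17262 ≈ -0.085100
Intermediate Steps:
V(N) = 8 + 2*N
T(U) = U*(9 + 2*U) (T(U) = ((8 + 2*U) + 1)*U = (9 + 2*U)*U = U*(9 + 2*U))
T(52)/(-69048) = (52*(9 + 2*52))/(-69048) = (52*(9 + 104))*(-1/69048) = (52*113)*(-1/69048) = 5876*(-1/69048) = -1469/17262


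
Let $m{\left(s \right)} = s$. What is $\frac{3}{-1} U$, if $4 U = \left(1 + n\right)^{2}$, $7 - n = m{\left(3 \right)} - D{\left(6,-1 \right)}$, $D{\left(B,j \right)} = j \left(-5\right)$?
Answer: $-75$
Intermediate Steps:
$D{\left(B,j \right)} = - 5 j$
$n = 9$ ($n = 7 - \left(3 - \left(-5\right) \left(-1\right)\right) = 7 - \left(3 - 5\right) = 7 - -2 = 7 + 2 = 9$)
$U = 25$ ($U = \frac{\left(1 + 9\right)^{2}}{4} = \frac{10^{2}}{4} = \frac{1}{4} \cdot 100 = 25$)
$\frac{3}{-1} U = \frac{3}{-1} \cdot 25 = 3 \left(-1\right) 25 = \left(-3\right) 25 = -75$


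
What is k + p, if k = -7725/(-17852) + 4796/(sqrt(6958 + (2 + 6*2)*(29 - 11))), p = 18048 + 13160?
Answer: 557132941/17852 + 2398*sqrt(7210)/3605 ≈ 31265.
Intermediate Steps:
p = 31208
k = 7725/17852 + 2398*sqrt(7210)/3605 (k = -7725*(-1/17852) + 4796/(sqrt(6958 + (2 + 12)*18)) = 7725/17852 + 4796/(sqrt(6958 + 14*18)) = 7725/17852 + 4796/(sqrt(6958 + 252)) = 7725/17852 + 4796/(sqrt(7210)) = 7725/17852 + 4796*(sqrt(7210)/7210) = 7725/17852 + 2398*sqrt(7210)/3605 ≈ 56.915)
k + p = (7725/17852 + 2398*sqrt(7210)/3605) + 31208 = 557132941/17852 + 2398*sqrt(7210)/3605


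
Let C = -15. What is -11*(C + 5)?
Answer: 110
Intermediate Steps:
-11*(C + 5) = -11*(-15 + 5) = -11*(-10) = 110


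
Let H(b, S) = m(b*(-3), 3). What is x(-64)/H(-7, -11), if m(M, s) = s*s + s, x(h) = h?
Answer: -16/3 ≈ -5.3333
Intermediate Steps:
m(M, s) = s + s² (m(M, s) = s² + s = s + s²)
H(b, S) = 12 (H(b, S) = 3*(1 + 3) = 3*4 = 12)
x(-64)/H(-7, -11) = -64/12 = -64*1/12 = -16/3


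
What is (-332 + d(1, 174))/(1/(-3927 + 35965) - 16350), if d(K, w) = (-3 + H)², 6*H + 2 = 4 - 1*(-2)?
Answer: 94159682/4714391691 ≈ 0.019973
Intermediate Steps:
H = ⅔ (H = -⅓ + (4 - 1*(-2))/6 = -⅓ + (4 + 2)/6 = -⅓ + (⅙)*6 = -⅓ + 1 = ⅔ ≈ 0.66667)
d(K, w) = 49/9 (d(K, w) = (-3 + ⅔)² = (-7/3)² = 49/9)
(-332 + d(1, 174))/(1/(-3927 + 35965) - 16350) = (-332 + 49/9)/(1/(-3927 + 35965) - 16350) = -2939/(9*(1/32038 - 16350)) = -2939/(9*(-523821299/32038)) = -2939/9*(-32038/523821299) = 94159682/4714391691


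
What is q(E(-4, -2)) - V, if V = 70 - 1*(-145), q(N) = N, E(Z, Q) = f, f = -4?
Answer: -219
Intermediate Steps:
E(Z, Q) = -4
V = 215 (V = 70 + 145 = 215)
q(E(-4, -2)) - V = -4 - 1*215 = -4 - 215 = -219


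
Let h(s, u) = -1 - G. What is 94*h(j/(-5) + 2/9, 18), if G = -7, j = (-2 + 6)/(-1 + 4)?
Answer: 564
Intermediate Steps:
j = 4/3 ≈ 1.3333
h(s, u) = 6 (h(s, u) = -1 - 1*(-7) = -1 + 7 = 6)
94*h(j/(-5) + 2/9, 18) = 94*6 = 564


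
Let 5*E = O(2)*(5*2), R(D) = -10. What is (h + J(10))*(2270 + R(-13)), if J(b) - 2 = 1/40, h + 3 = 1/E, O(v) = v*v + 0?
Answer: -1921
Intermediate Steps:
O(v) = v² (O(v) = v² + 0 = v²)
E = 8 (E = (2²*(5*2))/5 = (4*10)/5 = (⅕)*40 = 8)
h = -23/8 (h = -3 + 1/8 = -3 + ⅛ = -23/8 ≈ -2.8750)
J(b) = 81/40 (J(b) = 2 + 1/40 = 81/40)
(h + J(10))*(2270 + R(-13)) = (-23/8 + 81/40)*(2270 - 10) = -17/20*2260 = -1921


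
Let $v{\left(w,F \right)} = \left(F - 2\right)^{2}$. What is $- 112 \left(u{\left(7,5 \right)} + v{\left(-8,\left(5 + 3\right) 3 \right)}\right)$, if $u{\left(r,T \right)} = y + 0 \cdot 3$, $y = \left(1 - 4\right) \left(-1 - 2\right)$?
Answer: $-55216$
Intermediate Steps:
$y = 9$ ($y = \left(-3\right) \left(-3\right) = 9$)
$v{\left(w,F \right)} = \left(-2 + F\right)^{2}$
$u{\left(r,T \right)} = 9$ ($u{\left(r,T \right)} = 9 + 0 \cdot 3 = 9 + 0 = 9$)
$- 112 \left(u{\left(7,5 \right)} + v{\left(-8,\left(5 + 3\right) 3 \right)}\right) = - 112 \left(9 + \left(-2 + \left(5 + 3\right) 3\right)^{2}\right) = - 112 \left(9 + \left(-2 + 8 \cdot 3\right)^{2}\right) = - 112 \left(9 + \left(-2 + 24\right)^{2}\right) = - 112 \left(9 + 22^{2}\right) = - 112 \left(9 + 484\right) = \left(-112\right) 493 = -55216$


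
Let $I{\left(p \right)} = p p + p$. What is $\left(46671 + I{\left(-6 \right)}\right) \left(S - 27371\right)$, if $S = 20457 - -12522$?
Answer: $261899208$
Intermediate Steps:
$S = 32979$ ($S = 20457 + 12522 = 32979$)
$I{\left(p \right)} = p + p^{2}$ ($I{\left(p \right)} = p^{2} + p = p + p^{2}$)
$\left(46671 + I{\left(-6 \right)}\right) \left(S - 27371\right) = \left(46671 - 6 \left(1 - 6\right)\right) \left(32979 - 27371\right) = \left(46671 - -30\right) 5608 = \left(46671 + 30\right) 5608 = 46701 \cdot 5608 = 261899208$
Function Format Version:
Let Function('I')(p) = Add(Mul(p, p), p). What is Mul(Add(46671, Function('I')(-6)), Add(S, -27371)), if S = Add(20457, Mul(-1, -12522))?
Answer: 261899208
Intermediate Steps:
S = 32979 (S = Add(20457, 12522) = 32979)
Function('I')(p) = Add(p, Pow(p, 2)) (Function('I')(p) = Add(Pow(p, 2), p) = Add(p, Pow(p, 2)))
Mul(Add(46671, Function('I')(-6)), Add(S, -27371)) = Mul(Add(46671, Mul(-6, Add(1, -6))), Add(32979, -27371)) = Mul(Add(46671, Mul(-6, -5)), 5608) = Mul(Add(46671, 30), 5608) = Mul(46701, 5608) = 261899208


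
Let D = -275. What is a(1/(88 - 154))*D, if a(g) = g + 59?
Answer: -97325/6 ≈ -16221.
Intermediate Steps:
a(g) = 59 + g
a(1/(88 - 154))*D = (59 + 1/(88 - 154))*(-275) = (59 + 1/(-66))*(-275) = (59 - 1/66)*(-275) = (3893/66)*(-275) = -97325/6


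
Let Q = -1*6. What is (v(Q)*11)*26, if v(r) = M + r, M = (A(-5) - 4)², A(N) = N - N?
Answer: 2860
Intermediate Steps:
Q = -6
A(N) = 0
M = 16 (M = (0 - 4)² = (-4)² = 16)
v(r) = 16 + r
(v(Q)*11)*26 = ((16 - 6)*11)*26 = (10*11)*26 = 110*26 = 2860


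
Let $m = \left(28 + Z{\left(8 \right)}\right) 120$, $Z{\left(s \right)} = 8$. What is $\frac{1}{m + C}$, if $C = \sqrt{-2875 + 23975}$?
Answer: $\frac{216}{932065} - \frac{\sqrt{211}}{1864130} \approx 0.00022395$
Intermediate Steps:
$C = 10 \sqrt{211}$ ($C = \sqrt{21100} = 10 \sqrt{211} \approx 145.26$)
$m = 4320$ ($m = \left(28 + 8\right) 120 = 36 \cdot 120 = 4320$)
$\frac{1}{m + C} = \frac{1}{4320 + 10 \sqrt{211}}$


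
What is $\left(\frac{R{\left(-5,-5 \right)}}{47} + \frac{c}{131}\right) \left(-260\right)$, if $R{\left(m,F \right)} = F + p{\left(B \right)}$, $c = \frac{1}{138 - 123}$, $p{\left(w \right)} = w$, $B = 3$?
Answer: $\frac{201916}{18471} \approx 10.932$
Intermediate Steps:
$c = \frac{1}{15} \approx 0.066667$
$R{\left(m,F \right)} = 3 + F$ ($R{\left(m,F \right)} = F + 3 = 3 + F$)
$\left(\frac{R{\left(-5,-5 \right)}}{47} + \frac{c}{131}\right) \left(-260\right) = \left(\frac{3 - 5}{47} + \frac{1}{15 \cdot 131}\right) \left(-260\right) = \left(\left(-2\right) \frac{1}{47} + \frac{1}{15} \cdot \frac{1}{131}\right) \left(-260\right) = \left(- \frac{2}{47} + \frac{1}{1965}\right) \left(-260\right) = \left(- \frac{3883}{92355}\right) \left(-260\right) = \frac{201916}{18471}$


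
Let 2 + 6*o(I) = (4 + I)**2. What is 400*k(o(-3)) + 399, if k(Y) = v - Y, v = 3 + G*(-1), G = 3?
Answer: 1397/3 ≈ 465.67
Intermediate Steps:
v = 0 (v = 3 + 3*(-1) = 3 - 3 = 0)
o(I) = -1/3 + (4 + I)**2/6
k(Y) = -Y (k(Y) = 0 - Y = -Y)
400*k(o(-3)) + 399 = 400*(-(-1/3 + (4 - 3)**2/6)) + 399 = 400*(-(-1/3 + (1/6)*1**2)) + 399 = 400*(-(-1/3 + (1/6)*1)) + 399 = 400*(-(-1/3 + 1/6)) + 399 = 400*(-1*(-1/6)) + 399 = 400*(1/6) + 399 = 200/3 + 399 = 1397/3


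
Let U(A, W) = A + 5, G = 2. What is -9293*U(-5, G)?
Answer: 0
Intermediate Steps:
U(A, W) = 5 + A
-9293*U(-5, G) = -9293*(5 - 5) = -9293*0 = 0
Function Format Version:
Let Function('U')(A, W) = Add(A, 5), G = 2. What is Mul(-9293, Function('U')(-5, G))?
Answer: 0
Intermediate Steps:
Function('U')(A, W) = Add(5, A)
Mul(-9293, Function('U')(-5, G)) = Mul(-9293, Add(5, -5)) = Mul(-9293, 0) = 0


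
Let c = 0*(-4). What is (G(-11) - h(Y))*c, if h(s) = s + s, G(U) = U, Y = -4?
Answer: 0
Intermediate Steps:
h(s) = 2*s
c = 0
(G(-11) - h(Y))*c = (-11 - 2*(-4))*0 = (-11 - 1*(-8))*0 = (-11 + 8)*0 = -3*0 = 0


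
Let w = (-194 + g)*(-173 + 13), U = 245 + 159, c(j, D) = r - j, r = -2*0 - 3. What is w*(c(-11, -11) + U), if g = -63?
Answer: 16941440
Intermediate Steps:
r = -3 (r = 0 - 3 = -3)
c(j, D) = -3 - j
U = 404
w = 41120 (w = (-194 - 63)*(-173 + 13) = -257*(-160) = 41120)
w*(c(-11, -11) + U) = 41120*((-3 - 1*(-11)) + 404) = 41120*((-3 + 11) + 404) = 41120*(8 + 404) = 41120*412 = 16941440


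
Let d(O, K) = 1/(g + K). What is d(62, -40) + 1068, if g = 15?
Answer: 26699/25 ≈ 1068.0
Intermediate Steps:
d(O, K) = 1/(15 + K)
d(62, -40) + 1068 = 1/(15 - 40) + 1068 = 1/(-25) + 1068 = -1/25 + 1068 = 26699/25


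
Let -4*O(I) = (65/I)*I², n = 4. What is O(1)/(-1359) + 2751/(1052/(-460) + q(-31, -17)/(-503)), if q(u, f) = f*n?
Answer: -865031259935/676613484 ≈ -1278.5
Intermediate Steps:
q(u, f) = 4*f (q(u, f) = f*4 = 4*f)
O(I) = -65*I/4 (O(I) = -65/I*I²/4 = -65*I/4)
O(1)/(-1359) + 2751/(1052/(-460) + q(-31, -17)/(-503)) = -65/4*1/(-1359) + 2751/(1052/(-460) + (4*(-17))/(-503)) = -65/4*(-1/1359) + 2751/(1052*(-1/460) - 68*(-1/503)) = 65/5436 + 2751/(-263/115 + 68/503) = 65/5436 + 2751/(-124469/57845) = 65/5436 + 2751*(-57845/124469) = 65/5436 - 159131595/124469 = -865031259935/676613484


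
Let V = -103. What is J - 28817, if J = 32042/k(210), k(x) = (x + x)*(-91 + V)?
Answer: -1174020601/40740 ≈ -28817.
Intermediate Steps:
k(x) = -388*x (k(x) = (x + x)*(-91 - 103) = (2*x)*(-194) = -388*x)
J = -16021/40740 (J = 32042/((-388*210)) = 32042/(-81480) = 32042*(-1/81480) = -16021/40740 ≈ -0.39325)
J - 28817 = -16021/40740 - 28817 = -1174020601/40740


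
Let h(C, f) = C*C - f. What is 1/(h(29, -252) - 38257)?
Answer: -1/37164 ≈ -2.6908e-5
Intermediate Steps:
h(C, f) = C² - f
1/(h(29, -252) - 38257) = 1/((29² - 1*(-252)) - 38257) = 1/((841 + 252) - 38257) = 1/(1093 - 38257) = 1/(-37164) = -1/37164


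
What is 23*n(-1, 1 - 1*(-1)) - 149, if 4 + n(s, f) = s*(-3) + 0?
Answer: -172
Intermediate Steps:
n(s, f) = -4 - 3*s (n(s, f) = -4 + (s*(-3) + 0) = -4 + (-3*s + 0) = -4 - 3*s)
23*n(-1, 1 - 1*(-1)) - 149 = 23*(-4 - 3*(-1)) - 149 = 23*(-4 + 3) - 149 = 23*(-1) - 149 = -23 - 149 = -172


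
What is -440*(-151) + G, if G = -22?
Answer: 66418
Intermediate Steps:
-440*(-151) + G = -440*(-151) - 22 = 66440 - 22 = 66418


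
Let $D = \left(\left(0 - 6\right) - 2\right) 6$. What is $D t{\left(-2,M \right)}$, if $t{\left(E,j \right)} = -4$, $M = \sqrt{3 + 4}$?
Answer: $192$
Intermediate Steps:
$M = \sqrt{7} \approx 2.6458$
$D = -48$ ($D = \left(\left(0 - 6\right) - 2\right) 6 = \left(-6 - 2\right) 6 = \left(-8\right) 6 = -48$)
$D t{\left(-2,M \right)} = \left(-48\right) \left(-4\right) = 192$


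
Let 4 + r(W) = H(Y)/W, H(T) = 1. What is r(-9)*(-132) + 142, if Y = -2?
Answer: 2054/3 ≈ 684.67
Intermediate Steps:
r(W) = -4 + 1/W
r(-9)*(-132) + 142 = (-4 + 1/(-9))*(-132) + 142 = (-4 - ⅑)*(-132) + 142 = -37/9*(-132) + 142 = 1628/3 + 142 = 2054/3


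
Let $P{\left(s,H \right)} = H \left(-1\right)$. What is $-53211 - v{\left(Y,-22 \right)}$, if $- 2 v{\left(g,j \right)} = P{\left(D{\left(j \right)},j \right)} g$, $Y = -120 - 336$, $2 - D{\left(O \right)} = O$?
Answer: $-58227$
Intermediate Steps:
$D{\left(O \right)} = 2 - O$
$Y = -456$
$P{\left(s,H \right)} = - H$
$v{\left(g,j \right)} = \frac{g j}{2}$ ($v{\left(g,j \right)} = - \frac{- j g}{2} = - \frac{\left(-1\right) g j}{2} = \frac{g j}{2}$)
$-53211 - v{\left(Y,-22 \right)} = -53211 - \frac{1}{2} \left(-456\right) \left(-22\right) = -53211 - 5016 = -58227$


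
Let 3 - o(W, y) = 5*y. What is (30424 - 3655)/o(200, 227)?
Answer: -26769/1132 ≈ -23.648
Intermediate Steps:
o(W, y) = 3 - 5*y
(30424 - 3655)/o(200, 227) = (30424 - 3655)/(3 - 5*227) = 26769/(3 - 1135) = 26769/(-1132) = 26769*(-1/1132) = -26769/1132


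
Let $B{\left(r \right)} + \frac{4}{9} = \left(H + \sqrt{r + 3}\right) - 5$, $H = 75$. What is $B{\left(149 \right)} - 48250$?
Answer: $- \frac{433624}{9} + 2 \sqrt{38} \approx -48168.0$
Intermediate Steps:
$B{\left(r \right)} = \frac{626}{9} + \sqrt{3 + r}$ ($B{\left(r \right)} = - \frac{4}{9} + \left(\left(75 + \sqrt{r + 3}\right) - 5\right) = - \frac{4}{9} + \left(\left(75 + \sqrt{3 + r}\right) - 5\right) = - \frac{4}{9} + \left(70 + \sqrt{3 + r}\right) = \frac{626}{9} + \sqrt{3 + r}$)
$B{\left(149 \right)} - 48250 = \left(\frac{626}{9} + \sqrt{3 + 149}\right) - 48250 = \left(\frac{626}{9} + \sqrt{152}\right) - 48250 = \left(\frac{626}{9} + 2 \sqrt{38}\right) - 48250 = - \frac{433624}{9} + 2 \sqrt{38}$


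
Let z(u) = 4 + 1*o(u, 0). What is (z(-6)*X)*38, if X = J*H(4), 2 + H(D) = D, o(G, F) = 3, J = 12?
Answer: 6384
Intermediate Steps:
H(D) = -2 + D
X = 24 (X = 12*(-2 + 4) = 12*2 = 24)
z(u) = 7 (z(u) = 4 + 1*3 = 4 + 3 = 7)
(z(-6)*X)*38 = (7*24)*38 = 168*38 = 6384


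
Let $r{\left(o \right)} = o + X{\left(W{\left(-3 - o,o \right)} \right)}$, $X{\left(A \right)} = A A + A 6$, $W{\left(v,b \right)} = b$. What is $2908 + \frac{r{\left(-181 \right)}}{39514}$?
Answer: $\frac{57469103}{19757} \approx 2908.8$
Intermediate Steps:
$X{\left(A \right)} = A^{2} + 6 A$
$r{\left(o \right)} = o + o \left(6 + o\right)$
$2908 + \frac{r{\left(-181 \right)}}{39514} = 2908 + \frac{\left(-181\right) \left(7 - 181\right)}{39514} = 2908 + \left(-181\right) \left(-174\right) \frac{1}{39514} = 2908 + 31494 \cdot \frac{1}{39514} = 2908 + \frac{15747}{19757} = \frac{57469103}{19757}$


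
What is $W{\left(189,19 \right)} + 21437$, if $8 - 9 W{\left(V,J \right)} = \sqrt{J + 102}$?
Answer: $\frac{64310}{3} \approx 21437.0$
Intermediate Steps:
$W{\left(V,J \right)} = \frac{8}{9} - \frac{\sqrt{102 + J}}{9}$ ($W{\left(V,J \right)} = \frac{8}{9} - \frac{\sqrt{J + 102}}{9} = \frac{8}{9} - \frac{\sqrt{102 + J}}{9}$)
$W{\left(189,19 \right)} + 21437 = \left(\frac{8}{9} - \frac{\sqrt{102 + 19}}{9}\right) + 21437 = \left(\frac{8}{9} - \frac{\sqrt{121}}{9}\right) + 21437 = \left(\frac{8}{9} - \frac{11}{9}\right) + 21437 = - \frac{1}{3} + 21437 = \frac{64310}{3}$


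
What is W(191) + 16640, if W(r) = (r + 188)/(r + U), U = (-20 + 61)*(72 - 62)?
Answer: 10001019/601 ≈ 16641.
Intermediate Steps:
U = 410 (U = 41*10 = 410)
W(r) = (188 + r)/(410 + r) (W(r) = (r + 188)/(r + 410) = (188 + r)/(410 + r))
W(191) + 16640 = (188 + 191)/(410 + 191) + 16640 = 379/601 + 16640 = 10001019/601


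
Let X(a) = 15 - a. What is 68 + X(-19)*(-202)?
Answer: -6800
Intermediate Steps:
68 + X(-19)*(-202) = 68 + (15 - 1*(-19))*(-202) = 68 + (15 + 19)*(-202) = 68 + 34*(-202) = 68 - 6868 = -6800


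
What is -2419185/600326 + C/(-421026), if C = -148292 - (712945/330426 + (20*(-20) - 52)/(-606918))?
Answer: -15533859108098197762651/4223952774774903326364 ≈ -3.6776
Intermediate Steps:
C = -4956521841465653/33423581178 (C = -148292 - (712945*(1/330426) + (-400 - 52)*(-1/606918)) = -148292 - (712945/330426 - 452*(-1/606918)) = -148292 - (712945/330426 + 226/303459) = -148292 - 1*72141417677/33423581178 = -148292 - 72141417677/33423581178 = -4956521841465653/33423581178 ≈ -1.4829e+5)
-2419185/600326 + C/(-421026) = -2419185/600326 - 4956521841465653/33423581178/(-421026) = -2419185*1/600326 - 4956521841465653/33423581178*(-1/421026) = -2419185/600326 + 4956521841465653/14072196689048628 = -15533859108098197762651/4223952774774903326364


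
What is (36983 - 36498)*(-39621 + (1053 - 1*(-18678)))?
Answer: -9646650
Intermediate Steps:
(36983 - 36498)*(-39621 + (1053 - 1*(-18678))) = 485*(-39621 + (1053 + 18678)) = 485*(-39621 + 19731) = 485*(-19890) = -9646650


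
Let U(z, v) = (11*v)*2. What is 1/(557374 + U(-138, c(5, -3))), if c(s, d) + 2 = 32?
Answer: 1/558034 ≈ 1.7920e-6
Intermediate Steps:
c(s, d) = 30 (c(s, d) = -2 + 32 = 30)
U(z, v) = 22*v
1/(557374 + U(-138, c(5, -3))) = 1/(557374 + 22*30) = 1/(557374 + 660) = 1/558034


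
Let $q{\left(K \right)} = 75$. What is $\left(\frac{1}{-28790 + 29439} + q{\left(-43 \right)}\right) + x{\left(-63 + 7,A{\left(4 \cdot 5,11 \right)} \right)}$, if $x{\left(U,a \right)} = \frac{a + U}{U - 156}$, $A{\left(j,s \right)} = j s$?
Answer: $\frac{2553219}{34397} \approx 74.228$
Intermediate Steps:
$x{\left(U,a \right)} = \frac{U + a}{-156 + U}$
$\left(\frac{1}{-28790 + 29439} + q{\left(-43 \right)}\right) + x{\left(-63 + 7,A{\left(4 \cdot 5,11 \right)} \right)} = \left(\frac{1}{-28790 + 29439} + 75\right) + \frac{\left(-63 + 7\right) + 4 \cdot 5 \cdot 11}{-156 + \left(-63 + 7\right)} = \left(\frac{1}{649} + 75\right) + \frac{-56 + 20 \cdot 11}{-156 - 56} = \left(\frac{1}{649} + 75\right) + \frac{-56 + 220}{-212} = \frac{48676}{649} - \frac{41}{53} = \frac{2553219}{34397}$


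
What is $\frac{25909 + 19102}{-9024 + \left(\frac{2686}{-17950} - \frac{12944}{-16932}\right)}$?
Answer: $- \frac{1710020777925}{342809005019} \approx -4.9883$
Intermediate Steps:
$\frac{25909 + 19102}{-9024 + \left(\frac{2686}{-17950} - \frac{12944}{-16932}\right)} = \frac{45011}{-9024 + \left(2686 \left(- \frac{1}{17950}\right) - - \frac{3236}{4233}\right)} = \frac{45011}{-9024 + \left(- \frac{1343}{8975} + \frac{3236}{4233}\right)} = \frac{45011}{-9024 + \frac{23358181}{37991175}} = \frac{45011}{- \frac{342809005019}{37991175}} = 45011 \left(- \frac{37991175}{342809005019}\right) = - \frac{1710020777925}{342809005019}$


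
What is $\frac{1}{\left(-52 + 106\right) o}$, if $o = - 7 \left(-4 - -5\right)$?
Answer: $- \frac{1}{378} \approx -0.0026455$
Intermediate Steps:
$o = -7$ ($o = - 7 \left(-4 + 5\right) = \left(-7\right) 1 = -7$)
$\frac{1}{\left(-52 + 106\right) o} = \frac{1}{\left(-52 + 106\right) \left(-7\right)} = \frac{1}{54 \left(-7\right)} = \frac{1}{-378} = - \frac{1}{378}$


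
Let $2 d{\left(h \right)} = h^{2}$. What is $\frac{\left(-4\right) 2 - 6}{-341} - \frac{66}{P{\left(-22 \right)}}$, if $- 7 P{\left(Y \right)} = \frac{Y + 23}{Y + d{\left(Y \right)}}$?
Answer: $\frac{34659254}{341} \approx 1.0164 \cdot 10^{5}$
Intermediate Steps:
$d{\left(h \right)} = \frac{h^{2}}{2}$
$P{\left(Y \right)} = - \frac{23 + Y}{7 \left(Y + \frac{Y^{2}}{2}\right)}$ ($P{\left(Y \right)} = - \frac{\left(Y + 23\right) \frac{1}{Y + \frac{Y^{2}}{2}}}{7} = - \frac{\left(23 + Y\right) \frac{1}{Y + \frac{Y^{2}}{2}}}{7} = - \frac{\frac{1}{Y + \frac{Y^{2}}{2}} \left(23 + Y\right)}{7} = - \frac{23 + Y}{7 \left(Y + \frac{Y^{2}}{2}\right)}$)
$\frac{\left(-4\right) 2 - 6}{-341} - \frac{66}{P{\left(-22 \right)}} = \frac{\left(-4\right) 2 - 6}{-341} - \frac{66}{\frac{2}{7} \frac{1}{-22} \frac{1}{2 - 22} \left(-23 - -22\right)} = \left(-8 - 6\right) \left(- \frac{1}{341}\right) - \frac{66}{\frac{2}{7} \left(- \frac{1}{22}\right) \frac{1}{-20} \left(-23 + 22\right)} = \left(-14\right) \left(- \frac{1}{341}\right) - \frac{66}{\frac{2}{7} \left(- \frac{1}{22}\right) \left(- \frac{1}{20}\right) \left(-1\right)} = \frac{14}{341} - \frac{66}{- \frac{1}{1540}} = \frac{14}{341} - -101640 = \frac{14}{341} + 101640 = \frac{34659254}{341}$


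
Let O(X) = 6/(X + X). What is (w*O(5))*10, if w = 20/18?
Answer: 20/3 ≈ 6.6667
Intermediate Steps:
w = 10/9 (w = 20*(1/18) = 10/9 ≈ 1.1111)
O(X) = 3/X (O(X) = 6/((2*X)) = 6*(1/(2*X)) = 3/X)
(w*O(5))*10 = (10*(3/5)/9)*10 = (10*(3*(⅕))/9)*10 = ((10/9)*(⅗))*10 = (⅔)*10 = 20/3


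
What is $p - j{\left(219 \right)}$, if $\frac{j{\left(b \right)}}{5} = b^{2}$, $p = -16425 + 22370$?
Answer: $-233860$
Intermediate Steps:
$p = 5945$
$j{\left(b \right)} = 5 b^{2}$
$p - j{\left(219 \right)} = 5945 - 5 \cdot 219^{2} = 5945 - 5 \cdot 47961 = 5945 - 239805 = -233860$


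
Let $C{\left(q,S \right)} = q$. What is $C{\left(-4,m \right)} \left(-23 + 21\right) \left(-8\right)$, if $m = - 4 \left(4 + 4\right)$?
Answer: $-64$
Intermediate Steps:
$m = -32$ ($m = \left(-4\right) 8 = -32$)
$C{\left(-4,m \right)} \left(-23 + 21\right) \left(-8\right) = - 4 \left(-23 + 21\right) \left(-8\right) = - 4 \left(\left(-2\right) \left(-8\right)\right) = \left(-4\right) 16 = -64$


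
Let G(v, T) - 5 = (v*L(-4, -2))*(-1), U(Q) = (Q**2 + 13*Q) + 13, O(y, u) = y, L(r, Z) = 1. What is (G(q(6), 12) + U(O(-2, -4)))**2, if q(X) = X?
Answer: 100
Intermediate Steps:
U(Q) = 13 + Q**2 + 13*Q
G(v, T) = 5 - v (G(v, T) = 5 + (v*1)*(-1) = 5 + v*(-1) = 5 - v)
(G(q(6), 12) + U(O(-2, -4)))**2 = ((5 - 1*6) + (13 + (-2)**2 + 13*(-2)))**2 = ((5 - 6) + (13 + 4 - 26))**2 = (-1 - 9)**2 = (-10)**2 = 100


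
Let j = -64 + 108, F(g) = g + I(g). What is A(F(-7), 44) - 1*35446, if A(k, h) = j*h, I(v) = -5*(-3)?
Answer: -33510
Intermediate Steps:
I(v) = 15
F(g) = 15 + g (F(g) = g + 15 = 15 + g)
j = 44
A(k, h) = 44*h
A(F(-7), 44) - 1*35446 = 44*44 - 1*35446 = 1936 - 35446 = -33510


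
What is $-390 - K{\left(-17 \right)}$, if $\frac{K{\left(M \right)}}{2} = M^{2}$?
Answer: $-968$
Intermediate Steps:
$K{\left(M \right)} = 2 M^{2}$
$-390 - K{\left(-17 \right)} = -390 - 2 \left(-17\right)^{2} = -390 - 2 \cdot 289 = -390 - 578 = -968$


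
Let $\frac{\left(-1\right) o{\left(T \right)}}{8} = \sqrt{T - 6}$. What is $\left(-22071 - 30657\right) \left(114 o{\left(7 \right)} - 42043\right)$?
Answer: $2264931240$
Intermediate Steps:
$o{\left(T \right)} = - 8 \sqrt{-6 + T}$ ($o{\left(T \right)} = - 8 \sqrt{T - 6} = - 8 \sqrt{-6 + T}$)
$\left(-22071 - 30657\right) \left(114 o{\left(7 \right)} - 42043\right) = \left(-22071 - 30657\right) \left(114 \left(- 8 \sqrt{-6 + 7}\right) - 42043\right) = - 52728 \left(114 \left(- 8 \sqrt{1}\right) - 42043\right) = - 52728 \left(114 \left(\left(-8\right) 1\right) - 42043\right) = - 52728 \left(114 \left(-8\right) - 42043\right) = - 52728 \left(-912 - 42043\right) = \left(-52728\right) \left(-42955\right) = 2264931240$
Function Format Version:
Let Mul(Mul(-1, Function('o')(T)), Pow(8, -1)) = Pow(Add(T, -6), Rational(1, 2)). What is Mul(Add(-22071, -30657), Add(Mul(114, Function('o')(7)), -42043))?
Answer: 2264931240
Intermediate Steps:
Function('o')(T) = Mul(-8, Pow(Add(-6, T), Rational(1, 2))) (Function('o')(T) = Mul(-8, Pow(Add(T, -6), Rational(1, 2))) = Mul(-8, Pow(Add(-6, T), Rational(1, 2))))
Mul(Add(-22071, -30657), Add(Mul(114, Function('o')(7)), -42043)) = Mul(Add(-22071, -30657), Add(Mul(114, Mul(-8, Pow(Add(-6, 7), Rational(1, 2)))), -42043)) = Mul(-52728, Add(Mul(114, Mul(-8, Pow(1, Rational(1, 2)))), -42043)) = Mul(-52728, Add(Mul(114, Mul(-8, 1)), -42043)) = Mul(-52728, Add(Mul(114, -8), -42043)) = Mul(-52728, Add(-912, -42043)) = Mul(-52728, -42955) = 2264931240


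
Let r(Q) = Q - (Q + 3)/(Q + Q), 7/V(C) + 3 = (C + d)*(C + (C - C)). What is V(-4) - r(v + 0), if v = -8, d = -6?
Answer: 5033/592 ≈ 8.5017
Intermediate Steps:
V(C) = 7/(-3 + C*(-6 + C)) (V(C) = 7/(-3 + (C - 6)*(C + (C - C))) = 7/(-3 + (-6 + C)*(C + 0)) = 7/(-3 + (-6 + C)*C) = 7/(-3 + C*(-6 + C)))
r(Q) = Q - (3 + Q)/(2*Q)
V(-4) - r(v + 0) = 7/(-3 + (-4)² - 6*(-4)) - (-½ + (-8 + 0) - 3/(2*(-8 + 0))) = 7/(-3 + 16 + 24) - (-½ - 8 - 3/2/(-8)) = 7/37 - (-½ - 8 - 3/2*(-⅛)) = 7*(1/37) - (-½ - 8 + 3/16) = 7/37 - 1*(-133/16) = 7/37 + 133/16 = 5033/592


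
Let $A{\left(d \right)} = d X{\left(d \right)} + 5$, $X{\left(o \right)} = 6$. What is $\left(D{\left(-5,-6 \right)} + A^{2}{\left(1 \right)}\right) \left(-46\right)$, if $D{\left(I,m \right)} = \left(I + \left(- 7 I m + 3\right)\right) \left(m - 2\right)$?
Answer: $-83582$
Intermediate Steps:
$D{\left(I,m \right)} = \left(-2 + m\right) \left(3 + I - 7 I m\right)$ ($D{\left(I,m \right)} = \left(I - \left(-3 + 7 I m\right)\right) \left(-2 + m\right) = \left(3 + I - 7 I m\right) \left(-2 + m\right) = \left(-2 + m\right) \left(3 + I - 7 I m\right)$)
$A{\left(d \right)} = 5 + 6 d$ ($A{\left(d \right)} = d 6 + 5 = 6 d + 5 = 5 + 6 d$)
$\left(D{\left(-5,-6 \right)} + A^{2}{\left(1 \right)}\right) \left(-46\right) = \left(\left(-6 - -10 + 3 \left(-6\right) - - 35 \left(-6\right)^{2} + 15 \left(-5\right) \left(-6\right)\right) + \left(5 + 6 \cdot 1\right)^{2}\right) \left(-46\right) = \left(\left(-6 + 10 - 18 - \left(-35\right) 36 + 450\right) + \left(5 + 6\right)^{2}\right) \left(-46\right) = \left(\left(-6 + 10 - 18 + 1260 + 450\right) + 11^{2}\right) \left(-46\right) = \left(1696 + 121\right) \left(-46\right) = 1817 \left(-46\right) = -83582$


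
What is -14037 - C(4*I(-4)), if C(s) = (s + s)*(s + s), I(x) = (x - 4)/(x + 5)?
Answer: -18133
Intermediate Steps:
I(x) = (-4 + x)/(5 + x)
C(s) = 4*s**2 (C(s) = (2*s)*(2*s) = 4*s**2)
-14037 - C(4*I(-4)) = -14037 - 4*(4*((-4 - 4)/(5 - 4)))**2 = -14037 - 4*(4*(-8/1))**2 = -14037 - 4*(4*(1*(-8)))**2 = -14037 - 4*(4*(-8))**2 = -14037 - 4*(-32)**2 = -14037 - 4*1024 = -14037 - 1*4096 = -14037 - 4096 = -18133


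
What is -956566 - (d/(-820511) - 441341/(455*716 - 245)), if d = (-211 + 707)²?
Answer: -255503165501482099/267105048385 ≈ -9.5656e+5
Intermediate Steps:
d = 246016 (d = 496² = 246016)
-956566 - (d/(-820511) - 441341/(455*716 - 245)) = -956566 - (246016/(-820511) - 441341/(455*716 - 245)) = -956566 - (246016*(-1/820511) - 441341/(325780 - 245)) = -956566 - (-246016/820511 - 441341/325535) = -956566 - 1*(-442211963811/267105048385) = -956566 + 442211963811/267105048385 = -255503165501482099/267105048385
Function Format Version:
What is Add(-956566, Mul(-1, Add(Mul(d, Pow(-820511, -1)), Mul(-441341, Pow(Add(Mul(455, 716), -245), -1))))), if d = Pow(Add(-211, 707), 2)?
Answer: Rational(-255503165501482099, 267105048385) ≈ -9.5656e+5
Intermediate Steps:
d = 246016 (d = Pow(496, 2) = 246016)
Add(-956566, Mul(-1, Add(Mul(d, Pow(-820511, -1)), Mul(-441341, Pow(Add(Mul(455, 716), -245), -1))))) = Add(-956566, Mul(-1, Add(Mul(246016, Pow(-820511, -1)), Mul(-441341, Pow(Add(Mul(455, 716), -245), -1))))) = Add(-956566, Mul(-1, Add(Mul(246016, Rational(-1, 820511)), Mul(-441341, Pow(Add(325780, -245), -1))))) = Add(-956566, Mul(-1, Add(Rational(-246016, 820511), Mul(-441341, Pow(325535, -1))))) = Add(-956566, Mul(-1, Add(Rational(-246016, 820511), Mul(-441341, Rational(1, 325535))))) = Add(-956566, Mul(-1, Add(Rational(-246016, 820511), Rational(-441341, 325535)))) = Add(-956566, Mul(-1, Rational(-442211963811, 267105048385))) = Add(-956566, Rational(442211963811, 267105048385)) = Rational(-255503165501482099, 267105048385)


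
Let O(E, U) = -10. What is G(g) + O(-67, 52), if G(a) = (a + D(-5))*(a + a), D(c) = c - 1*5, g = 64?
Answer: 6902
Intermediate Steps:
D(c) = -5 + c (D(c) = c - 5 = -5 + c)
G(a) = 2*a*(-10 + a) (G(a) = (a + (-5 - 5))*(a + a) = (a - 10)*(2*a) = (-10 + a)*(2*a) = 2*a*(-10 + a))
G(g) + O(-67, 52) = 2*64*(-10 + 64) - 10 = 2*64*54 - 10 = 6912 - 10 = 6902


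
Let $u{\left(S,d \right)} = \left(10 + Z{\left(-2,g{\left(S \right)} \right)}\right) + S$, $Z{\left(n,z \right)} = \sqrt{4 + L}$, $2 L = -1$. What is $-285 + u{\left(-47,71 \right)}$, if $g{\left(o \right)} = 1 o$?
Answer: $-322 + \frac{\sqrt{14}}{2} \approx -320.13$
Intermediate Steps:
$L = - \frac{1}{2}$ ($L = \frac{1}{2} \left(-1\right) = - \frac{1}{2} \approx -0.5$)
$g{\left(o \right)} = o$
$Z{\left(n,z \right)} = \frac{\sqrt{14}}{2}$ ($Z{\left(n,z \right)} = \sqrt{4 - \frac{1}{2}} = \sqrt{\frac{7}{2}} = \frac{\sqrt{14}}{2}$)
$u{\left(S,d \right)} = 10 + S + \frac{\sqrt{14}}{2}$ ($u{\left(S,d \right)} = \left(10 + \frac{\sqrt{14}}{2}\right) + S = 10 + S + \frac{\sqrt{14}}{2}$)
$-285 + u{\left(-47,71 \right)} = -285 + \left(10 - 47 + \frac{\sqrt{14}}{2}\right) = -285 - \left(37 - \frac{\sqrt{14}}{2}\right) = -322 + \frac{\sqrt{14}}{2}$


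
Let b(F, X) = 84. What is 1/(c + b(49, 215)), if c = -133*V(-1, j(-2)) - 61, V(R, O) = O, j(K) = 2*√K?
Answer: 23/142041 + 266*I*√2/142041 ≈ 0.00016193 + 0.0026484*I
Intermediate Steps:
c = -61 - 266*I*√2 (c = -266*√(-2) - 61 = -266*I*√2 - 61 = -61 - 266*I*√2 ≈ -61.0 - 376.18*I)
1/(c + b(49, 215)) = 1/((-61 - 266*I*√2) + 84) = 1/(23 - 266*I*√2)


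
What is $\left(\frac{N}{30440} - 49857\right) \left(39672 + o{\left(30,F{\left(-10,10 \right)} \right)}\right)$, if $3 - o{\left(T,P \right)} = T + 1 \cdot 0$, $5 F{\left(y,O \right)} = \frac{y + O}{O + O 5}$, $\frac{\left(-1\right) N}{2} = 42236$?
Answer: $- \frac{1504261684476}{761} \approx -1.9767 \cdot 10^{9}$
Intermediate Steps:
$N = -84472$ ($N = \left(-2\right) 42236 = -84472$)
$F{\left(y,O \right)} = \frac{O + y}{30 O}$ ($F{\left(y,O \right)} = \frac{\left(y + O\right) \frac{1}{O + O 5}}{5} = \frac{\left(O + y\right) \frac{1}{O + 5 O}}{5} = \frac{\left(O + y\right) \frac{1}{6 O}}{5} = \frac{\frac{1}{6} \frac{1}{O} \left(O + y\right)}{5} = \frac{O + y}{30 O}$)
$o{\left(T,P \right)} = 3 - T$ ($o{\left(T,P \right)} = 3 - \left(T + 1 \cdot 0\right) = 3 - \left(T + 0\right) = 3 - T$)
$\left(\frac{N}{30440} - 49857\right) \left(39672 + o{\left(30,F{\left(-10,10 \right)} \right)}\right) = \left(- \frac{84472}{30440} - 49857\right) \left(39672 + \left(3 - 30\right)\right) = \left(\left(-84472\right) \frac{1}{30440} - 49857\right) \left(39672 + \left(3 - 30\right)\right) = \left(- \frac{10559}{3805} - 49857\right) \left(39672 - 27\right) = \left(- \frac{189716444}{3805}\right) 39645 = - \frac{1504261684476}{761}$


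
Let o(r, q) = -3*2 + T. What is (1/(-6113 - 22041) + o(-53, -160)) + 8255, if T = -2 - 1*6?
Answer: 232017113/28154 ≈ 8241.0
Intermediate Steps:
T = -8 (T = -2 - 6 = -8)
o(r, q) = -14 (o(r, q) = -3*2 - 8 = -6 - 8 = -14)
(1/(-6113 - 22041) + o(-53, -160)) + 8255 = (1/(-6113 - 22041) - 14) + 8255 = (1/(-28154) - 14) + 8255 = (-1/28154 - 14) + 8255 = -394157/28154 + 8255 = 232017113/28154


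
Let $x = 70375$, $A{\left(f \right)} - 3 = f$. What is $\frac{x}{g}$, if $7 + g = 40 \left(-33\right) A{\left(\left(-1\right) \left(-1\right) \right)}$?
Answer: $- \frac{70375}{5287} \approx -13.311$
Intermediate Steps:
$A{\left(f \right)} = 3 + f$
$g = -5287$ ($g = -7 + 40 \left(-33\right) \left(3 - -1\right) = -7 - 1320 \left(3 + 1\right) = -7 - 5280 = -5287$)
$\frac{x}{g} = \frac{70375}{-5287} = 70375 \left(- \frac{1}{5287}\right) = - \frac{70375}{5287}$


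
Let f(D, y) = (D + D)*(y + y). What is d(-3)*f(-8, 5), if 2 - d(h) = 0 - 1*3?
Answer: -800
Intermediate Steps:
f(D, y) = 4*D*y (f(D, y) = (2*D)*(2*y) = 4*D*y)
d(h) = 5 (d(h) = 2 - (0 - 1*3) = 2 - (0 - 3) = 2 - 1*(-3) = 2 + 3 = 5)
d(-3)*f(-8, 5) = 5*(4*(-8)*5) = 5*(-160) = -800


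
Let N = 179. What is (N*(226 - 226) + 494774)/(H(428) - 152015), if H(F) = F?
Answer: -494774/151587 ≈ -3.2640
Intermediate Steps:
(N*(226 - 226) + 494774)/(H(428) - 152015) = (179*(226 - 226) + 494774)/(428 - 152015) = (179*0 + 494774)/(-151587) = (0 + 494774)*(-1/151587) = 494774*(-1/151587) = -494774/151587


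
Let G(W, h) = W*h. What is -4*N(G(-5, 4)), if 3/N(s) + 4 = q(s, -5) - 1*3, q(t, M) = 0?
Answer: 12/7 ≈ 1.7143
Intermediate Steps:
N(s) = -3/7 (N(s) = 3/(-4 + (0 - 1*3)) = 3/(-4 + (0 - 3)) = 3/(-4 - 3) = 3/(-7) = 3*(-1/7) = -3/7)
-4*N(G(-5, 4)) = -4*(-3/7) = 12/7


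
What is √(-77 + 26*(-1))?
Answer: I*√103 ≈ 10.149*I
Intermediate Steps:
√(-77 + 26*(-1)) = √(-77 - 26) = √(-103) = I*√103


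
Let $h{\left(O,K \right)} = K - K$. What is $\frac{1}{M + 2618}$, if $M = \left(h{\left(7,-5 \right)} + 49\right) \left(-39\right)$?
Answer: $\frac{1}{707} \approx 0.0014144$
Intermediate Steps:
$h{\left(O,K \right)} = 0$
$M = -1911$ ($M = \left(0 + 49\right) \left(-39\right) = 49 \left(-39\right) = -1911$)
$\frac{1}{M + 2618} = \frac{1}{-1911 + 2618} = \frac{1}{707}$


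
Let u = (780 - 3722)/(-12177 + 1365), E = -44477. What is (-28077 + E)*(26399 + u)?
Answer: -5177252646805/2703 ≈ -1.9154e+9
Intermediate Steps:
u = 1471/5406 (u = -2942/(-10812) = -2942*(-1/10812) = 1471/5406 ≈ 0.27211)
(-28077 + E)*(26399 + u) = (-28077 - 44477)*(26399 + 1471/5406) = -72554*142714465/5406 = -5177252646805/2703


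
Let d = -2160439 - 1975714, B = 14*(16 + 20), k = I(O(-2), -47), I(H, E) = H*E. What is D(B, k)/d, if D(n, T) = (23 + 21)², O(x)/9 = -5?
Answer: -1936/4136153 ≈ -0.00046807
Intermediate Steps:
O(x) = -45 (O(x) = 9*(-5) = -45)
I(H, E) = E*H
k = 2115 (k = -47*(-45) = 2115)
B = 504 (B = 14*36 = 504)
d = -4136153
D(n, T) = 1936 (D(n, T) = 44² = 1936)
D(B, k)/d = 1936/(-4136153) = 1936*(-1/4136153) = -1936/4136153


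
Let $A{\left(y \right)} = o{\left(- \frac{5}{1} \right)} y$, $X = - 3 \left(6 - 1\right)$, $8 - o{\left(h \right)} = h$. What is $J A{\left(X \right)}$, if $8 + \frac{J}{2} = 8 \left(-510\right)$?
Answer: $1594320$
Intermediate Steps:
$o{\left(h \right)} = 8 - h$
$X = -15$ ($X = \left(-3\right) 5 = -15$)
$A{\left(y \right)} = 13 y$ ($A{\left(y \right)} = \left(8 - - \frac{5}{1}\right) y = \left(8 - \left(-5\right) 1\right) y = \left(8 - -5\right) y = \left(8 + 5\right) y = 13 y$)
$J = -8176$ ($J = -16 + 2 \cdot 8 \left(-510\right) = -16 + 2 \left(-4080\right) = -16 - 8160 = -8176$)
$J A{\left(X \right)} = - 8176 \cdot 13 \left(-15\right) = \left(-8176\right) \left(-195\right) = 1594320$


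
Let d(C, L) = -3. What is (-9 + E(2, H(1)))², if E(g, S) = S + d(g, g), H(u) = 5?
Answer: 49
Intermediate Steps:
E(g, S) = -3 + S (E(g, S) = S - 3 = -3 + S)
(-9 + E(2, H(1)))² = (-9 + (-3 + 5))² = (-9 + 2)² = (-7)² = 49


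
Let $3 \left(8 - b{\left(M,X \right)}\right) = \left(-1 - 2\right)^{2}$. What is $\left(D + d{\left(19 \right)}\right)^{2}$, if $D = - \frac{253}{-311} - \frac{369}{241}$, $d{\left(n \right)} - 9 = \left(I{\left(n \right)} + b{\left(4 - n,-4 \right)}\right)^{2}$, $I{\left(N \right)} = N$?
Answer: $\frac{1917787347917401}{5617652401} \approx 3.4139 \cdot 10^{5}$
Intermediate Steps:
$b{\left(M,X \right)} = 5$ ($b{\left(M,X \right)} = 8 - \frac{\left(-1 - 2\right)^{2}}{3} = 8 - \frac{\left(-3\right)^{2}}{3} = 8 - 3 = 5$)
$d{\left(n \right)} = 9 + \left(5 + n\right)^{2}$ ($d{\left(n \right)} = 9 + \left(n + 5\right)^{2} = 9 + \left(5 + n\right)^{2}$)
$D = - \frac{53786}{74951}$ ($D = \left(-253\right) \left(- \frac{1}{311}\right) - \frac{369}{241} = \frac{253}{311} - \frac{369}{241} = - \frac{53786}{74951} \approx -0.71762$)
$\left(D + d{\left(19 \right)}\right)^{2} = \left(- \frac{53786}{74951} + \left(9 + \left(5 + 19\right)^{2}\right)\right)^{2} = \left(- \frac{53786}{74951} + \left(9 + 24^{2}\right)\right)^{2} = \left(- \frac{53786}{74951} + \left(9 + 576\right)\right)^{2} = \left(- \frac{53786}{74951} + 585\right)^{2} = \left(\frac{43792549}{74951}\right)^{2} = \frac{1917787347917401}{5617652401}$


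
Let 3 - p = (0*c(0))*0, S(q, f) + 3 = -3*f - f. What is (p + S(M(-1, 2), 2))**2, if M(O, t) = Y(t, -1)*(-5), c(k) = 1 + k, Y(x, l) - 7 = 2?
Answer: 64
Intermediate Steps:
Y(x, l) = 9 (Y(x, l) = 7 + 2 = 9)
M(O, t) = -45 (M(O, t) = 9*(-5) = -45)
S(q, f) = -3 - 4*f (S(q, f) = -3 + (-3*f - f) = -3 - 4*f)
p = 3 (p = 3 - 0*(1 + 0)*0 = 3 - 0*1*0 = 3 - 0*0 = 3 - 1*0 = 3 + 0 = 3)
(p + S(M(-1, 2), 2))**2 = (3 + (-3 - 4*2))**2 = (3 + (-3 - 8))**2 = (3 - 11)**2 = (-8)**2 = 64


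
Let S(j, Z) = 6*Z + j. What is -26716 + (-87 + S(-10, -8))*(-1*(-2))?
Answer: -27006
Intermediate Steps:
S(j, Z) = j + 6*Z
-26716 + (-87 + S(-10, -8))*(-1*(-2)) = -26716 + (-87 + (-10 + 6*(-8)))*(-1*(-2)) = -26716 + (-87 + (-10 - 48))*2 = -26716 + (-87 - 58)*2 = -26716 - 145*2 = -26716 - 290 = -27006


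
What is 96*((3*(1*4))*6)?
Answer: 6912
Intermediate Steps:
96*((3*(1*4))*6) = 96*((3*4)*6) = 96*(12*6) = 96*72 = 6912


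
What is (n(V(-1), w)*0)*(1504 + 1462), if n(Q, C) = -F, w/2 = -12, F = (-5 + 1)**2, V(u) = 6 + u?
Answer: 0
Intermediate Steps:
F = 16 (F = (-4)**2 = 16)
w = -24 (w = 2*(-12) = -24)
n(Q, C) = -16 (n(Q, C) = -1*16 = -16)
(n(V(-1), w)*0)*(1504 + 1462) = (-16*0)*(1504 + 1462) = 0*2966 = 0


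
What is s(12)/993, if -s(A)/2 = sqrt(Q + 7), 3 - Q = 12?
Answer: -2*I*sqrt(2)/993 ≈ -0.0028484*I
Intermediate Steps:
Q = -9 (Q = 3 - 1*12 = 3 - 12 = -9)
s(A) = -2*I*sqrt(2) (s(A) = -2*sqrt(-9 + 7) = -2*I*sqrt(2))
s(12)/993 = -2*I*sqrt(2)/993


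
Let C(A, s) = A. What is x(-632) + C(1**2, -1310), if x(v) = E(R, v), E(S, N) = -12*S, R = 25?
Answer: -299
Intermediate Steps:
x(v) = -300 (x(v) = -12*25 = -300)
x(-632) + C(1**2, -1310) = -300 + 1**2 = -300 + 1 = -299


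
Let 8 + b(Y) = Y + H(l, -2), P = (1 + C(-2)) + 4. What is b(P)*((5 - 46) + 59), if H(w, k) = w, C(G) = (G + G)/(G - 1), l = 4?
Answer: 42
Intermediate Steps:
C(G) = 2*G/(-1 + G) (C(G) = (2*G)/(-1 + G) = 2*G/(-1 + G))
P = 19/3 (P = (1 + 2*(-2)/(-1 - 2)) + 4 = (1 + 2*(-2)/(-3)) + 4 = (1 + 2*(-2)*(-⅓)) + 4 = (1 + 4/3) + 4 = 7/3 + 4 = 19/3 ≈ 6.3333)
b(Y) = -4 + Y (b(Y) = -8 + (Y + 4) = -8 + (4 + Y) = -4 + Y)
b(P)*((5 - 46) + 59) = (-4 + 19/3)*((5 - 46) + 59) = 7*(-41 + 59)/3 = (7/3)*18 = 42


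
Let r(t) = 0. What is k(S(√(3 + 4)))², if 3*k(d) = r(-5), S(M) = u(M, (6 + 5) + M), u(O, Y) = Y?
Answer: 0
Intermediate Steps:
S(M) = 11 + M (S(M) = (6 + 5) + M = 11 + M)
k(d) = 0 (k(d) = (⅓)*0 = 0)
k(S(√(3 + 4)))² = 0² = 0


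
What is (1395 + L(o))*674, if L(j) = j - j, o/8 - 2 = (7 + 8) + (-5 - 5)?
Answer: 940230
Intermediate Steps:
o = 56 (o = 16 + 8*((7 + 8) + (-5 - 5)) = 16 + 8*(15 - 10) = 16 + 8*5 = 16 + 40 = 56)
L(j) = 0
(1395 + L(o))*674 = (1395 + 0)*674 = 1395*674 = 940230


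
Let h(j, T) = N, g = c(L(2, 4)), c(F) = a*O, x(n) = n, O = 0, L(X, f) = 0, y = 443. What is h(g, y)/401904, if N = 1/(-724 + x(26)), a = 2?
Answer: -1/280528992 ≈ -3.5647e-9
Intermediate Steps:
c(F) = 0 (c(F) = 2*0 = 0)
g = 0
N = -1/698 (N = 1/(-724 + 26) = 1/(-698) = -1/698 ≈ -0.0014327)
h(j, T) = -1/698
h(g, y)/401904 = -1/698/401904 = -1/698*1/401904 = -1/280528992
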